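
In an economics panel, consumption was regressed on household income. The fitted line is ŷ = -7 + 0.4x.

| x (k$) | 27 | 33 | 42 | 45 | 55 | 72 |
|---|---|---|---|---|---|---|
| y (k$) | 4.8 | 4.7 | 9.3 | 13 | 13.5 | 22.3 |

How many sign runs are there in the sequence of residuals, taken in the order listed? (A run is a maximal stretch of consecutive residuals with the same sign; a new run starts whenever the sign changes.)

5 runs

x=27: ŷ = -7 + 0.4·27 = 3.8; e = 4.8 − 3.8 = 1
x=33: ŷ = -7 + 0.4·33 = 6.2; e = 4.7 − 6.2 = -1.5
x=42: ŷ = -7 + 0.4·42 = 9.8; e = 9.3 − 9.8 = -0.5
x=45: ŷ = -7 + 0.4·45 = 11; e = 13 − 11 = 2
x=55: ŷ = -7 + 0.4·55 = 15; e = 13.5 − 15 = -1.5
x=72: ŷ = -7 + 0.4·72 = 21.8; e = 22.3 − 21.8 = 0.5
Signs: + − − + − +
Runs: +×1, −×2, +×1, −×1, +×1 → 5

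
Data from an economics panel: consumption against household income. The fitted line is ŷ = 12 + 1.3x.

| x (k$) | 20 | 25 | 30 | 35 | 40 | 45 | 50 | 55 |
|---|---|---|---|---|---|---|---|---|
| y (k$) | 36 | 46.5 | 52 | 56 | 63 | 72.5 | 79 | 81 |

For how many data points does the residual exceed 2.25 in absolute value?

1

x=20: ŷ = 12 + 1.3·20 = 38; r = 36 − 38 = -2
x=25: ŷ = 12 + 1.3·25 = 44.5; r = 46.5 − 44.5 = 2
x=30: ŷ = 12 + 1.3·30 = 51; r = 52 − 51 = 1
x=35: ŷ = 12 + 1.3·35 = 57.5; r = 56 − 57.5 = -1.5
x=40: ŷ = 12 + 1.3·40 = 64; r = 63 − 64 = -1
x=45: ŷ = 12 + 1.3·45 = 70.5; r = 72.5 − 70.5 = 2
x=50: ŷ = 12 + 1.3·50 = 77; r = 79 − 77 = 2
x=55: ŷ = 12 + 1.3·55 = 83.5; r = 81 − 83.5 = -2.5
|r| > 2.25: x=55 (|r|=2.5) → 1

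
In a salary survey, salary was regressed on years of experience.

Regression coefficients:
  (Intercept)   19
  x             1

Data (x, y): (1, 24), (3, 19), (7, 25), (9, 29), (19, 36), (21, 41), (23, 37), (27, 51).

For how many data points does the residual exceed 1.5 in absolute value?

x=1: ŷ = 19 + 1 = 20; e = 24 − 20 = 4
x=3: ŷ = 19 + 3 = 22; e = 19 − 22 = -3
x=7: ŷ = 19 + 7 = 26; e = 25 − 26 = -1
x=9: ŷ = 19 + 9 = 28; e = 29 − 28 = 1
x=19: ŷ = 19 + 19 = 38; e = 36 − 38 = -2
x=21: ŷ = 19 + 21 = 40; e = 41 − 40 = 1
x=23: ŷ = 19 + 23 = 42; e = 37 − 42 = -5
x=27: ŷ = 19 + 27 = 46; e = 51 − 46 = 5
|e| > 1.5: x=1 (|e|=4), x=3 (|e|=3), x=19 (|e|=2), x=23 (|e|=5), x=27 (|e|=5) → 5

5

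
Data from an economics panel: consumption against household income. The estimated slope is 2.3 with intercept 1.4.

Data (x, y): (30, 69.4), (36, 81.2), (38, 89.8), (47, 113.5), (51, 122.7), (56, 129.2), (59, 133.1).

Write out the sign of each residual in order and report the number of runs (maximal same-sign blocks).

3 runs

x=30: ŷ = 1.4 + 2.3·30 = 70.4; e = 69.4 − 70.4 = -1
x=36: ŷ = 1.4 + 2.3·36 = 84.2; e = 81.2 − 84.2 = -3
x=38: ŷ = 1.4 + 2.3·38 = 88.8; e = 89.8 − 88.8 = 1
x=47: ŷ = 1.4 + 2.3·47 = 109.5; e = 113.5 − 109.5 = 4
x=51: ŷ = 1.4 + 2.3·51 = 118.7; e = 122.7 − 118.7 = 4
x=56: ŷ = 1.4 + 2.3·56 = 130.2; e = 129.2 − 130.2 = -1
x=59: ŷ = 1.4 + 2.3·59 = 137.1; e = 133.1 − 137.1 = -4
Signs: − − + + + − −
Runs: −×2, +×3, −×2 → 3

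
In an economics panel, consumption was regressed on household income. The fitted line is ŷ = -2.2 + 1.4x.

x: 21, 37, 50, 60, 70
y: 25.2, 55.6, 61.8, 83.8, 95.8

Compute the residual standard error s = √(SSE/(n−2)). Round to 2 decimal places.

s = 5.16

x=21: ŷ = -2.2 + 1.4·21 = 27.2; r = 25.2 − 27.2 = -2
x=37: ŷ = -2.2 + 1.4·37 = 49.6; r = 55.6 − 49.6 = 6
x=50: ŷ = -2.2 + 1.4·50 = 67.8; r = 61.8 − 67.8 = -6
x=60: ŷ = -2.2 + 1.4·60 = 81.8; r = 83.8 − 81.8 = 2
x=70: ŷ = -2.2 + 1.4·70 = 95.8; r = 95.8 − 95.8 = 0
SSE = 4 + 36 + 36 + 4 + 0 = 80
s = √(80/3) = √26.6667 ≈ 5.16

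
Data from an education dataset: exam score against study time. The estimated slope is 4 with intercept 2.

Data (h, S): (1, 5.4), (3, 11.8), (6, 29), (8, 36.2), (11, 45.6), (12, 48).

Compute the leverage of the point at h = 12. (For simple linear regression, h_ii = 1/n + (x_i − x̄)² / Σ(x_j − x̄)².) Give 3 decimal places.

h̄ = (1 + 3 + 6 + 8 + 11 + 12)/6 = 6.83333
Σ(h − h̄)² = 34.0278 + 14.6944 + 0.694444 + 1.36111 + 17.3611 + 26.6944 = 94.8333
h = 1/6 + (5.16667)²/94.8333 = 0.166667 + 0.281488 = 0.448

h = 0.448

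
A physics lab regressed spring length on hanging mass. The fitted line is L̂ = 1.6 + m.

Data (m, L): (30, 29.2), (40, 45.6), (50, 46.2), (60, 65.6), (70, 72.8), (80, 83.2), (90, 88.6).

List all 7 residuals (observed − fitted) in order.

-2.4, 4, -5.4, 4, 1.2, 1.6, -3

m=30: L̂ = 1.6 + 30 = 31.6; r = 29.2 − 31.6 = -2.4
m=40: L̂ = 1.6 + 40 = 41.6; r = 45.6 − 41.6 = 4
m=50: L̂ = 1.6 + 50 = 51.6; r = 46.2 − 51.6 = -5.4
m=60: L̂ = 1.6 + 60 = 61.6; r = 65.6 − 61.6 = 4
m=70: L̂ = 1.6 + 70 = 71.6; r = 72.8 − 71.6 = 1.2
m=80: L̂ = 1.6 + 80 = 81.6; r = 83.2 − 81.6 = 1.6
m=90: L̂ = 1.6 + 90 = 91.6; r = 88.6 − 91.6 = -3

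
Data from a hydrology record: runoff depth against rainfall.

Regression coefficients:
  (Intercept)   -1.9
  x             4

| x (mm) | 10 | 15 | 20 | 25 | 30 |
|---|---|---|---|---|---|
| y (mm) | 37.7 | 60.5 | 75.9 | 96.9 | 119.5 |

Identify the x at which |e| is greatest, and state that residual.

x=10: ŷ = -1.9 + 4·10 = 38.1; e = 37.7 − 38.1 = -0.4
x=15: ŷ = -1.9 + 4·15 = 58.1; e = 60.5 − 58.1 = 2.4
x=20: ŷ = -1.9 + 4·20 = 78.1; e = 75.9 − 78.1 = -2.2
x=25: ŷ = -1.9 + 4·25 = 98.1; e = 96.9 − 98.1 = -1.2
x=30: ŷ = -1.9 + 4·30 = 118.1; e = 119.5 − 118.1 = 1.4
Largest |e| is 2.4 at x = 15, residual 2.4.

x = 15, e = 2.4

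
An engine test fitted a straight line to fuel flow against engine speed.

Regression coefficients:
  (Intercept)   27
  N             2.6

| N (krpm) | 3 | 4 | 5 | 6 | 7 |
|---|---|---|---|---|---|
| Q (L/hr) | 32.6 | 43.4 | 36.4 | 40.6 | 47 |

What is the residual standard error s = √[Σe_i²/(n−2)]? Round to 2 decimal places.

N=3: ŷ = 27 + 2.6·3 = 34.8; e = 32.6 − 34.8 = -2.2
N=4: ŷ = 27 + 2.6·4 = 37.4; e = 43.4 − 37.4 = 6
N=5: ŷ = 27 + 2.6·5 = 40; e = 36.4 − 40 = -3.6
N=6: ŷ = 27 + 2.6·6 = 42.6; e = 40.6 − 42.6 = -2
N=7: ŷ = 27 + 2.6·7 = 45.2; e = 47 − 45.2 = 1.8
SSE = 4.84 + 36 + 12.96 + 4 + 3.24 = 61.04
s = √(61.04/3) = √20.3467 ≈ 4.51

s = 4.51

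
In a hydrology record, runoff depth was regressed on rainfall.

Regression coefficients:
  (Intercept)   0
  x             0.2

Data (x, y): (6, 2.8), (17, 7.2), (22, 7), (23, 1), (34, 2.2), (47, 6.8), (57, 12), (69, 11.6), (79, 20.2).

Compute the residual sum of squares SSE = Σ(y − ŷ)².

x=6: ŷ = 0.2·6 = 1.2; r = 2.8 − 1.2 = 1.6
x=17: ŷ = 0.2·17 = 3.4; r = 7.2 − 3.4 = 3.8
x=22: ŷ = 0.2·22 = 4.4; r = 7 − 4.4 = 2.6
x=23: ŷ = 0.2·23 = 4.6; r = 1 − 4.6 = -3.6
x=34: ŷ = 0.2·34 = 6.8; r = 2.2 − 6.8 = -4.6
x=47: ŷ = 0.2·47 = 9.4; r = 6.8 − 9.4 = -2.6
x=57: ŷ = 0.2·57 = 11.4; r = 12 − 11.4 = 0.6
x=69: ŷ = 0.2·69 = 13.8; r = 11.6 − 13.8 = -2.2
x=79: ŷ = 0.2·79 = 15.8; r = 20.2 − 15.8 = 4.4
SSE = 2.56 + 14.44 + 6.76 + 12.96 + 21.16 + 6.76 + 0.36 + 4.84 + 19.36 = 89.2

SSE = 89.2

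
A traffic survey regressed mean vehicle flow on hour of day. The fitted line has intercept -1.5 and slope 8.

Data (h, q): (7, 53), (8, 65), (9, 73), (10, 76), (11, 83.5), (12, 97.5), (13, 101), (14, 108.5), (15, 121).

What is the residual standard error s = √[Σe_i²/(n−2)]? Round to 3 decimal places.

h=7: q̂ = -1.5 + 8·7 = 54.5; e = 53 − 54.5 = -1.5
h=8: q̂ = -1.5 + 8·8 = 62.5; e = 65 − 62.5 = 2.5
h=9: q̂ = -1.5 + 8·9 = 70.5; e = 73 − 70.5 = 2.5
h=10: q̂ = -1.5 + 8·10 = 78.5; e = 76 − 78.5 = -2.5
h=11: q̂ = -1.5 + 8·11 = 86.5; e = 83.5 − 86.5 = -3
h=12: q̂ = -1.5 + 8·12 = 94.5; e = 97.5 − 94.5 = 3
h=13: q̂ = -1.5 + 8·13 = 102.5; e = 101 − 102.5 = -1.5
h=14: q̂ = -1.5 + 8·14 = 110.5; e = 108.5 − 110.5 = -2
h=15: q̂ = -1.5 + 8·15 = 118.5; e = 121 − 118.5 = 2.5
SSE = 2.25 + 6.25 + 6.25 + 6.25 + 9 + 9 + 2.25 + 4 + 6.25 = 51.5
s = √(51.5/7) = √7.35714 ≈ 2.712

s = 2.712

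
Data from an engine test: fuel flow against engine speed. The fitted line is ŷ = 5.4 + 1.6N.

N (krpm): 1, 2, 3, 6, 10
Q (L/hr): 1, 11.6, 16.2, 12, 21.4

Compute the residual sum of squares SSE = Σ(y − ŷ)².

N=1: ŷ = 5.4 + 1.6·1 = 7; r = 1 − 7 = -6
N=2: ŷ = 5.4 + 1.6·2 = 8.6; r = 11.6 − 8.6 = 3
N=3: ŷ = 5.4 + 1.6·3 = 10.2; r = 16.2 − 10.2 = 6
N=6: ŷ = 5.4 + 1.6·6 = 15; r = 12 − 15 = -3
N=10: ŷ = 5.4 + 1.6·10 = 21.4; r = 21.4 − 21.4 = 0
SSE = 36 + 9 + 36 + 9 + 0 = 90

SSE = 90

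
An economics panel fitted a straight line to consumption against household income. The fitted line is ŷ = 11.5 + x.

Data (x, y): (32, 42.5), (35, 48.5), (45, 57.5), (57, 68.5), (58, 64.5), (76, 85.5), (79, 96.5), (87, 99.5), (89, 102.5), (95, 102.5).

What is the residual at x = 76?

ŷ = 11.5 + 76 = 87.5
e = 85.5 − 87.5 = -2

e = -2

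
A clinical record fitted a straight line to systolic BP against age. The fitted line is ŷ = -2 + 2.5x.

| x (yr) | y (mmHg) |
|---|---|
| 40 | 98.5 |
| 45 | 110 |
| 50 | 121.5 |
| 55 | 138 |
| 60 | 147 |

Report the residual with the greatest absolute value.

x=40: ŷ = -2 + 2.5·40 = 98; r = 98.5 − 98 = 0.5
x=45: ŷ = -2 + 2.5·45 = 110.5; r = 110 − 110.5 = -0.5
x=50: ŷ = -2 + 2.5·50 = 123; r = 121.5 − 123 = -1.5
x=55: ŷ = -2 + 2.5·55 = 135.5; r = 138 − 135.5 = 2.5
x=60: ŷ = -2 + 2.5·60 = 148; r = 147 − 148 = -1
Largest |r| is 2.5 at x = 55, residual 2.5.

r = 2.5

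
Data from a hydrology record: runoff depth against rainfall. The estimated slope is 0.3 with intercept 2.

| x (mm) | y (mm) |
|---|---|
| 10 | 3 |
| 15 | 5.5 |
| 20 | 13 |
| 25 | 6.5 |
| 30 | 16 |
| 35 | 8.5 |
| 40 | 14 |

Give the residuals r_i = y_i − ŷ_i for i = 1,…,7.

x=10: ŷ = 2 + 0.3·10 = 5; r = 3 − 5 = -2
x=15: ŷ = 2 + 0.3·15 = 6.5; r = 5.5 − 6.5 = -1
x=20: ŷ = 2 + 0.3·20 = 8; r = 13 − 8 = 5
x=25: ŷ = 2 + 0.3·25 = 9.5; r = 6.5 − 9.5 = -3
x=30: ŷ = 2 + 0.3·30 = 11; r = 16 − 11 = 5
x=35: ŷ = 2 + 0.3·35 = 12.5; r = 8.5 − 12.5 = -4
x=40: ŷ = 2 + 0.3·40 = 14; r = 14 − 14 = 0

-2, -1, 5, -3, 5, -4, 0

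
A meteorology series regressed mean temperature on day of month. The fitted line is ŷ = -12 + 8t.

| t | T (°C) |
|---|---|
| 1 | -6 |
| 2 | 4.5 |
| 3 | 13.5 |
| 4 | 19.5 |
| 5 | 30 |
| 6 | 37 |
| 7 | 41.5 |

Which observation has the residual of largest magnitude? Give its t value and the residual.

t=1: ŷ = -12 + 8·1 = -4; e = -6 − (-4) = -2
t=2: ŷ = -12 + 8·2 = 4; e = 4.5 − 4 = 0.5
t=3: ŷ = -12 + 8·3 = 12; e = 13.5 − 12 = 1.5
t=4: ŷ = -12 + 8·4 = 20; e = 19.5 − 20 = -0.5
t=5: ŷ = -12 + 8·5 = 28; e = 30 − 28 = 2
t=6: ŷ = -12 + 8·6 = 36; e = 37 − 36 = 1
t=7: ŷ = -12 + 8·7 = 44; e = 41.5 − 44 = -2.5
Largest |e| is 2.5 at t = 7, residual -2.5.

t = 7, e = -2.5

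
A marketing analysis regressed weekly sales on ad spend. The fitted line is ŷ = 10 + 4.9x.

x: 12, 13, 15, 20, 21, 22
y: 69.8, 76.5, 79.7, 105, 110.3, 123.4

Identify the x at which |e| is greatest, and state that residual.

x = 22, e = 5.6

x=12: ŷ = 10 + 4.9·12 = 68.8; e = 69.8 − 68.8 = 1
x=13: ŷ = 10 + 4.9·13 = 73.7; e = 76.5 − 73.7 = 2.8
x=15: ŷ = 10 + 4.9·15 = 83.5; e = 79.7 − 83.5 = -3.8
x=20: ŷ = 10 + 4.9·20 = 108; e = 105 − 108 = -3
x=21: ŷ = 10 + 4.9·21 = 112.9; e = 110.3 − 112.9 = -2.6
x=22: ŷ = 10 + 4.9·22 = 117.8; e = 123.4 − 117.8 = 5.6
Largest |e| is 5.6 at x = 22, residual 5.6.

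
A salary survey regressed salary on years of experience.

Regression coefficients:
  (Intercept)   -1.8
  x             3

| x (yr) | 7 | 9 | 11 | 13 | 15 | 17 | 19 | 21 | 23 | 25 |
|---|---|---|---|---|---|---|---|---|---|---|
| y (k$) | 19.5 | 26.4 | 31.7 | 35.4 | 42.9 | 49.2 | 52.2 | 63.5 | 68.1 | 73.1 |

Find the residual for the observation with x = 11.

e = 0.5

ŷ = -1.8 + 3·11 = 31.2
e = 31.7 − 31.2 = 0.5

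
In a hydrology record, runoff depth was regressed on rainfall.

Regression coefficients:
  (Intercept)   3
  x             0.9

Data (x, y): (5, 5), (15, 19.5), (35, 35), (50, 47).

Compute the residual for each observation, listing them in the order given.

-2.5, 3, 0.5, -1

x=5: ŷ = 3 + 0.9·5 = 7.5; r = 5 − 7.5 = -2.5
x=15: ŷ = 3 + 0.9·15 = 16.5; r = 19.5 − 16.5 = 3
x=35: ŷ = 3 + 0.9·35 = 34.5; r = 35 − 34.5 = 0.5
x=50: ŷ = 3 + 0.9·50 = 48; r = 47 − 48 = -1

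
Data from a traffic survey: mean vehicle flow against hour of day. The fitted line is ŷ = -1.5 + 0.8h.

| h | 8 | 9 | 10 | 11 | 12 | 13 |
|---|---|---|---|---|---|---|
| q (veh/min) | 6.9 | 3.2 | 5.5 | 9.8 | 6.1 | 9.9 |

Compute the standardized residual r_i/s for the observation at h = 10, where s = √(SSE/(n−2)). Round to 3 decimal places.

h=8: ŷ = -1.5 + 0.8·8 = 4.9; r = 6.9 − 4.9 = 2
h=9: ŷ = -1.5 + 0.8·9 = 5.7; r = 3.2 − 5.7 = -2.5
h=10: ŷ = -1.5 + 0.8·10 = 6.5; r = 5.5 − 6.5 = -1
h=11: ŷ = -1.5 + 0.8·11 = 7.3; r = 9.8 − 7.3 = 2.5
h=12: ŷ = -1.5 + 0.8·12 = 8.1; r = 6.1 − 8.1 = -2
h=13: ŷ = -1.5 + 0.8·13 = 8.9; r = 9.9 − 8.9 = 1
SSE = 4 + 6.25 + 1 + 6.25 + 4 + 1 = 22.5
s = √(22.5/4) = 2.37171
r/s = -1 / 2.37171 = -0.422

-0.422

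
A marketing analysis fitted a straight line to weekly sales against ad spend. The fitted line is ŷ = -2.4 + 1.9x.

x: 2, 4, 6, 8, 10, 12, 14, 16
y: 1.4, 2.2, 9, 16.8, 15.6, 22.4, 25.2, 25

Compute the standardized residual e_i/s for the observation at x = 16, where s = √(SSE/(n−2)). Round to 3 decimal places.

-1.162

x=2: ŷ = -2.4 + 1.9·2 = 1.4; e = 1.4 − 1.4 = 0
x=4: ŷ = -2.4 + 1.9·4 = 5.2; e = 2.2 − 5.2 = -3
x=6: ŷ = -2.4 + 1.9·6 = 9; e = 9 − 9 = 0
x=8: ŷ = -2.4 + 1.9·8 = 12.8; e = 16.8 − 12.8 = 4
x=10: ŷ = -2.4 + 1.9·10 = 16.6; e = 15.6 − 16.6 = -1
x=12: ŷ = -2.4 + 1.9·12 = 20.4; e = 22.4 − 20.4 = 2
x=14: ŷ = -2.4 + 1.9·14 = 24.2; e = 25.2 − 24.2 = 1
x=16: ŷ = -2.4 + 1.9·16 = 28; e = 25 − 28 = -3
SSE = 0 + 9 + 0 + 16 + 1 + 4 + 1 + 9 = 40
s = √(40/6) = 2.58199
e/s = -3 / 2.58199 = -1.162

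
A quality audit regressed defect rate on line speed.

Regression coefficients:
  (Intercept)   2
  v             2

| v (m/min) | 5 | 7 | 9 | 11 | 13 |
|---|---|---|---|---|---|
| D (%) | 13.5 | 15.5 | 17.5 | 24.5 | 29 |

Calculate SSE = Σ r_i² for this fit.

v=5: ŷ = 2 + 2·5 = 12; r = 13.5 − 12 = 1.5
v=7: ŷ = 2 + 2·7 = 16; r = 15.5 − 16 = -0.5
v=9: ŷ = 2 + 2·9 = 20; r = 17.5 − 20 = -2.5
v=11: ŷ = 2 + 2·11 = 24; r = 24.5 − 24 = 0.5
v=13: ŷ = 2 + 2·13 = 28; r = 29 − 28 = 1
SSE = 2.25 + 0.25 + 6.25 + 0.25 + 1 = 10

SSE = 10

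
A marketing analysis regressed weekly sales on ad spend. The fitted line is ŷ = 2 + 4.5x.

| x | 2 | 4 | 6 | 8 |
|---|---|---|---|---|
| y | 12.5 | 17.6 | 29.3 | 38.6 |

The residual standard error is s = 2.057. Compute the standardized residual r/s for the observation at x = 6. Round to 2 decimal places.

ŷ = 2 + 4.5·6 = 29
r = 29.3 − 29 = 0.3
r/s = 0.3 / 2.057 = 0.15

0.15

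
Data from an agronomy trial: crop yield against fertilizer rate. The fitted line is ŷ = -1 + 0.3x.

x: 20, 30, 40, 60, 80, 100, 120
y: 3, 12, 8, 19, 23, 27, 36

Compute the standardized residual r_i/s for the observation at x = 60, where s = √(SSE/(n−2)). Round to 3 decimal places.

0.725

x=20: ŷ = -1 + 0.3·20 = 5; r = 3 − 5 = -2
x=30: ŷ = -1 + 0.3·30 = 8; r = 12 − 8 = 4
x=40: ŷ = -1 + 0.3·40 = 11; r = 8 − 11 = -3
x=60: ŷ = -1 + 0.3·60 = 17; r = 19 − 17 = 2
x=80: ŷ = -1 + 0.3·80 = 23; r = 23 − 23 = 0
x=100: ŷ = -1 + 0.3·100 = 29; r = 27 − 29 = -2
x=120: ŷ = -1 + 0.3·120 = 35; r = 36 − 35 = 1
SSE = 4 + 16 + 9 + 4 + 0 + 4 + 1 = 38
s = √(38/5) = 2.75681
r/s = 2 / 2.75681 = 0.725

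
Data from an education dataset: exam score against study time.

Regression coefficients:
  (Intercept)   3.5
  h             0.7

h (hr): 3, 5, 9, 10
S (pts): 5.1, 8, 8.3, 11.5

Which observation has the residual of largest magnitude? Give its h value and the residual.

h=3: ŷ = 3.5 + 0.7·3 = 5.6; e = 5.1 − 5.6 = -0.5
h=5: ŷ = 3.5 + 0.7·5 = 7; e = 8 − 7 = 1
h=9: ŷ = 3.5 + 0.7·9 = 9.8; e = 8.3 − 9.8 = -1.5
h=10: ŷ = 3.5 + 0.7·10 = 10.5; e = 11.5 − 10.5 = 1
Largest |e| is 1.5 at h = 9, residual -1.5.

h = 9, e = -1.5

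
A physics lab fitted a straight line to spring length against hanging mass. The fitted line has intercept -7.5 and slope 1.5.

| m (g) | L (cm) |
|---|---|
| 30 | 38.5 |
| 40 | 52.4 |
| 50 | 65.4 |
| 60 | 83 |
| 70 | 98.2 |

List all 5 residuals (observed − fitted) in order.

m=30: L̂ = -7.5 + 1.5·30 = 37.5; e = 38.5 − 37.5 = 1
m=40: L̂ = -7.5 + 1.5·40 = 52.5; e = 52.4 − 52.5 = -0.1
m=50: L̂ = -7.5 + 1.5·50 = 67.5; e = 65.4 − 67.5 = -2.1
m=60: L̂ = -7.5 + 1.5·60 = 82.5; e = 83 − 82.5 = 0.5
m=70: L̂ = -7.5 + 1.5·70 = 97.5; e = 98.2 − 97.5 = 0.7

1, -0.1, -2.1, 0.5, 0.7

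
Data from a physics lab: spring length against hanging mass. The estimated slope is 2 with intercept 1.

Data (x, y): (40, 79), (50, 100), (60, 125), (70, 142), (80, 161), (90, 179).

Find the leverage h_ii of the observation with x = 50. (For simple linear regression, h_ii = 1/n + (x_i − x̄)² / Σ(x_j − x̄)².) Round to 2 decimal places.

x̄ = (40 + 50 + 60 + 70 + 80 + 90)/6 = 65
Σ(x − x̄)² = 625 + 225 + 25 + 25 + 225 + 625 = 1750
h = 1/6 + (-15)²/1750 = 0.166667 + 0.128571 = 0.30

h = 0.30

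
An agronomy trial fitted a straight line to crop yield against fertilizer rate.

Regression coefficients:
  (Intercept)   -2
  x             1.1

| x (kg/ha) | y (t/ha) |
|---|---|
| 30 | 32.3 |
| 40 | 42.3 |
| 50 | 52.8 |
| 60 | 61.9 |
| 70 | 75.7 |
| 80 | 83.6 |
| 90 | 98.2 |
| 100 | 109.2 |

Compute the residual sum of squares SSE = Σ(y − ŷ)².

x=30: ŷ = -2 + 1.1·30 = 31; r = 32.3 − 31 = 1.3
x=40: ŷ = -2 + 1.1·40 = 42; r = 42.3 − 42 = 0.3
x=50: ŷ = -2 + 1.1·50 = 53; r = 52.8 − 53 = -0.2
x=60: ŷ = -2 + 1.1·60 = 64; r = 61.9 − 64 = -2.1
x=70: ŷ = -2 + 1.1·70 = 75; r = 75.7 − 75 = 0.7
x=80: ŷ = -2 + 1.1·80 = 86; r = 83.6 − 86 = -2.4
x=90: ŷ = -2 + 1.1·90 = 97; r = 98.2 − 97 = 1.2
x=100: ŷ = -2 + 1.1·100 = 108; r = 109.2 − 108 = 1.2
SSE = 1.69 + 0.09 + 0.04 + 4.41 + 0.49 + 5.76 + 1.44 + 1.44 = 15.36

SSE = 15.36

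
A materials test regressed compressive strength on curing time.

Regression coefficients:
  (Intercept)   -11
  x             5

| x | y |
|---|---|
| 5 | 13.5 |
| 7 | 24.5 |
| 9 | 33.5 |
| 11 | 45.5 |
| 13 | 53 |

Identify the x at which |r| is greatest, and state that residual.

x=5: ŷ = -11 + 5·5 = 14; r = 13.5 − 14 = -0.5
x=7: ŷ = -11 + 5·7 = 24; r = 24.5 − 24 = 0.5
x=9: ŷ = -11 + 5·9 = 34; r = 33.5 − 34 = -0.5
x=11: ŷ = -11 + 5·11 = 44; r = 45.5 − 44 = 1.5
x=13: ŷ = -11 + 5·13 = 54; r = 53 − 54 = -1
Largest |r| is 1.5 at x = 11, residual 1.5.

x = 11, r = 1.5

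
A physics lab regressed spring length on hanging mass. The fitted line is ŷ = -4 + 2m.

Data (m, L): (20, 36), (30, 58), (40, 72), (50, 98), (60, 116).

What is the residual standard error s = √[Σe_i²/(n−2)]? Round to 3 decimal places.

m=20: ŷ = -4 + 2·20 = 36; e = 36 − 36 = 0
m=30: ŷ = -4 + 2·30 = 56; e = 58 − 56 = 2
m=40: ŷ = -4 + 2·40 = 76; e = 72 − 76 = -4
m=50: ŷ = -4 + 2·50 = 96; e = 98 − 96 = 2
m=60: ŷ = -4 + 2·60 = 116; e = 116 − 116 = 0
SSE = 0 + 4 + 16 + 4 + 0 = 24
s = √(24/3) = √8 ≈ 2.828

s = 2.828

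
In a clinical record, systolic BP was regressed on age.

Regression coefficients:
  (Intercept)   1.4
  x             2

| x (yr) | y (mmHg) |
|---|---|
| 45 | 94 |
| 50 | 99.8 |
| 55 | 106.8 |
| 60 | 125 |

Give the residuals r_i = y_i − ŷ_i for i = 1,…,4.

2.6, -1.6, -4.6, 3.6

x=45: ŷ = 1.4 + 2·45 = 91.4; r = 94 − 91.4 = 2.6
x=50: ŷ = 1.4 + 2·50 = 101.4; r = 99.8 − 101.4 = -1.6
x=55: ŷ = 1.4 + 2·55 = 111.4; r = 106.8 − 111.4 = -4.6
x=60: ŷ = 1.4 + 2·60 = 121.4; r = 125 − 121.4 = 3.6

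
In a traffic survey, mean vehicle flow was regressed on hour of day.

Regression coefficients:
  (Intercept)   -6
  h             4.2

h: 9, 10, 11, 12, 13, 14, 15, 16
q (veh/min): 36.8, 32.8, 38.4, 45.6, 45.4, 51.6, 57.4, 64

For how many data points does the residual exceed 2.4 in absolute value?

h=9: ŷ = -6 + 4.2·9 = 31.8; e = 36.8 − 31.8 = 5
h=10: ŷ = -6 + 4.2·10 = 36; e = 32.8 − 36 = -3.2
h=11: ŷ = -6 + 4.2·11 = 40.2; e = 38.4 − 40.2 = -1.8
h=12: ŷ = -6 + 4.2·12 = 44.4; e = 45.6 − 44.4 = 1.2
h=13: ŷ = -6 + 4.2·13 = 48.6; e = 45.4 − 48.6 = -3.2
h=14: ŷ = -6 + 4.2·14 = 52.8; e = 51.6 − 52.8 = -1.2
h=15: ŷ = -6 + 4.2·15 = 57; e = 57.4 − 57 = 0.4
h=16: ŷ = -6 + 4.2·16 = 61.2; e = 64 − 61.2 = 2.8
|e| > 2.4: h=9 (|e|=5), h=10 (|e|=3.2), h=13 (|e|=3.2), h=16 (|e|=2.8) → 4

4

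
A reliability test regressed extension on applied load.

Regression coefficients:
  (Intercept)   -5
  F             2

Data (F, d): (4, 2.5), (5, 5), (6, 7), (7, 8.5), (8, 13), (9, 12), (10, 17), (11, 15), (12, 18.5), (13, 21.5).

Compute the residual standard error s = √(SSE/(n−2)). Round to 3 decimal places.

F=4: d̂ = -5 + 2·4 = 3; r = 2.5 − 3 = -0.5
F=5: d̂ = -5 + 2·5 = 5; r = 5 − 5 = 0
F=6: d̂ = -5 + 2·6 = 7; r = 7 − 7 = 0
F=7: d̂ = -5 + 2·7 = 9; r = 8.5 − 9 = -0.5
F=8: d̂ = -5 + 2·8 = 11; r = 13 − 11 = 2
F=9: d̂ = -5 + 2·9 = 13; r = 12 − 13 = -1
F=10: d̂ = -5 + 2·10 = 15; r = 17 − 15 = 2
F=11: d̂ = -5 + 2·11 = 17; r = 15 − 17 = -2
F=12: d̂ = -5 + 2·12 = 19; r = 18.5 − 19 = -0.5
F=13: d̂ = -5 + 2·13 = 21; r = 21.5 − 21 = 0.5
SSE = 0.25 + 0 + 0 + 0.25 + 4 + 1 + 4 + 4 + 0.25 + 0.25 = 14
s = √(14/8) = √1.75 ≈ 1.323

s = 1.323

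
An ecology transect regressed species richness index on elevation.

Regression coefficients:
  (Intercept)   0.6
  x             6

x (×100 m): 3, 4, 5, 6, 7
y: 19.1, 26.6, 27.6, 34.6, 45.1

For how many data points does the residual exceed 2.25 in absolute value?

x=3: ŷ = 0.6 + 6·3 = 18.6; r = 19.1 − 18.6 = 0.5
x=4: ŷ = 0.6 + 6·4 = 24.6; r = 26.6 − 24.6 = 2
x=5: ŷ = 0.6 + 6·5 = 30.6; r = 27.6 − 30.6 = -3
x=6: ŷ = 0.6 + 6·6 = 36.6; r = 34.6 − 36.6 = -2
x=7: ŷ = 0.6 + 6·7 = 42.6; r = 45.1 − 42.6 = 2.5
|r| > 2.25: x=5 (|r|=3), x=7 (|r|=2.5) → 2

2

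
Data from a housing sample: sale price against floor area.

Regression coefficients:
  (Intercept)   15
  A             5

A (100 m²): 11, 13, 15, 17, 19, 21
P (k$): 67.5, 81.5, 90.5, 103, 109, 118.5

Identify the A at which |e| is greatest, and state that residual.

A = 17, e = 3

A=11: ŷ = 15 + 5·11 = 70; e = 67.5 − 70 = -2.5
A=13: ŷ = 15 + 5·13 = 80; e = 81.5 − 80 = 1.5
A=15: ŷ = 15 + 5·15 = 90; e = 90.5 − 90 = 0.5
A=17: ŷ = 15 + 5·17 = 100; e = 103 − 100 = 3
A=19: ŷ = 15 + 5·19 = 110; e = 109 − 110 = -1
A=21: ŷ = 15 + 5·21 = 120; e = 118.5 − 120 = -1.5
Largest |e| is 3 at A = 17, residual 3.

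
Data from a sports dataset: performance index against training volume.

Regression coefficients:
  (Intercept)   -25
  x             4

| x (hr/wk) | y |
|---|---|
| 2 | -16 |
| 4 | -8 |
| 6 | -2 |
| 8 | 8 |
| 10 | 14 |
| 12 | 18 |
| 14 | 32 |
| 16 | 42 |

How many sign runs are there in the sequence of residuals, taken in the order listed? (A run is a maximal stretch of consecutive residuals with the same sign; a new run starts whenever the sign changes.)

x=2: ŷ = -25 + 4·2 = -17; r = -16 − (-17) = 1
x=4: ŷ = -25 + 4·4 = -9; r = -8 − (-9) = 1
x=6: ŷ = -25 + 4·6 = -1; r = -2 − (-1) = -1
x=8: ŷ = -25 + 4·8 = 7; r = 8 − 7 = 1
x=10: ŷ = -25 + 4·10 = 15; r = 14 − 15 = -1
x=12: ŷ = -25 + 4·12 = 23; r = 18 − 23 = -5
x=14: ŷ = -25 + 4·14 = 31; r = 32 − 31 = 1
x=16: ŷ = -25 + 4·16 = 39; r = 42 − 39 = 3
Signs: + + − + − − + +
Runs: +×2, −×1, +×1, −×2, +×2 → 5

5 runs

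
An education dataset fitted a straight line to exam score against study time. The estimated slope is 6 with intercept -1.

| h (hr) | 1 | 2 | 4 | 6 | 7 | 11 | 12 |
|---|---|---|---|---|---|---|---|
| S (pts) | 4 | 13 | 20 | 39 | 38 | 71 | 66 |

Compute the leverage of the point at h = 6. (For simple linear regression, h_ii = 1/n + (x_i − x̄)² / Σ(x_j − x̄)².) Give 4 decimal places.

h̄ = (1 + 2 + 4 + 6 + 7 + 11 + 12)/7 = 6.14286
Σ(h − h̄)² = 26.449 + 17.1633 + 4.59184 + 0.0204082 + 0.734694 + 23.5918 + 34.3061 = 106.857
h = 1/7 + (-0.142857)²/106.857 = 0.142857 + 0.000190985 = 0.1430

h = 0.1430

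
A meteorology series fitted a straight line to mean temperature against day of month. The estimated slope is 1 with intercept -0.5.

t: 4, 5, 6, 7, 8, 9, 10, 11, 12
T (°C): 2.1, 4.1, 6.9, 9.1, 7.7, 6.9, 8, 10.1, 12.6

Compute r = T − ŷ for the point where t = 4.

r = -1.4

ŷ = -0.5 + 4 = 3.5
r = 2.1 − 3.5 = -1.4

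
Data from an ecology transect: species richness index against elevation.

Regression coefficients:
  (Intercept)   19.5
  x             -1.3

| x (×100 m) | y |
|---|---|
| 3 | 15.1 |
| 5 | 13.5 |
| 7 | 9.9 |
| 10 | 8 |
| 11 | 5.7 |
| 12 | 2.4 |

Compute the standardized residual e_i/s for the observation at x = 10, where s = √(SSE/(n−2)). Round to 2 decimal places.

x=3: ŷ = 19.5 − 1.3·3 = 15.6; e = 15.1 − 15.6 = -0.5
x=5: ŷ = 19.5 − 1.3·5 = 13; e = 13.5 − 13 = 0.5
x=7: ŷ = 19.5 − 1.3·7 = 10.4; e = 9.9 − 10.4 = -0.5
x=10: ŷ = 19.5 − 1.3·10 = 6.5; e = 8 − 6.5 = 1.5
x=11: ŷ = 19.5 − 1.3·11 = 5.2; e = 5.7 − 5.2 = 0.5
x=12: ŷ = 19.5 − 1.3·12 = 3.9; e = 2.4 − 3.9 = -1.5
SSE = 0.25 + 0.25 + 0.25 + 2.25 + 0.25 + 2.25 = 5.5
s = √(5.5/4) = 1.1726
e/s = 1.5 / 1.1726 = 1.28

1.28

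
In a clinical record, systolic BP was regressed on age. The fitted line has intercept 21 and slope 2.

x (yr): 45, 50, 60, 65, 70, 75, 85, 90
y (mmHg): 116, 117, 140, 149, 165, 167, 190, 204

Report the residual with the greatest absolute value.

x=45: ŷ = 21 + 2·45 = 111; e = 116 − 111 = 5
x=50: ŷ = 21 + 2·50 = 121; e = 117 − 121 = -4
x=60: ŷ = 21 + 2·60 = 141; e = 140 − 141 = -1
x=65: ŷ = 21 + 2·65 = 151; e = 149 − 151 = -2
x=70: ŷ = 21 + 2·70 = 161; e = 165 − 161 = 4
x=75: ŷ = 21 + 2·75 = 171; e = 167 − 171 = -4
x=85: ŷ = 21 + 2·85 = 191; e = 190 − 191 = -1
x=90: ŷ = 21 + 2·90 = 201; e = 204 − 201 = 3
Largest |e| is 5 at x = 45, residual 5.

e = 5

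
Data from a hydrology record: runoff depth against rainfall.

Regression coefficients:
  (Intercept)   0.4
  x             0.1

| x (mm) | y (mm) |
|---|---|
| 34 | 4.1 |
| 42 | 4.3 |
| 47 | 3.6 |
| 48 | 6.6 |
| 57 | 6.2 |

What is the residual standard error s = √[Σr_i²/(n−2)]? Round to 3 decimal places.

s = 1.211

x=34: ŷ = 0.4 + 0.1·34 = 3.8; r = 4.1 − 3.8 = 0.3
x=42: ŷ = 0.4 + 0.1·42 = 4.6; r = 4.3 − 4.6 = -0.3
x=47: ŷ = 0.4 + 0.1·47 = 5.1; r = 3.6 − 5.1 = -1.5
x=48: ŷ = 0.4 + 0.1·48 = 5.2; r = 6.6 − 5.2 = 1.4
x=57: ŷ = 0.4 + 0.1·57 = 6.1; r = 6.2 − 6.1 = 0.1
SSE = 0.09 + 0.09 + 2.25 + 1.96 + 0.01 = 4.4
s = √(4.4/3) = √1.46667 ≈ 1.211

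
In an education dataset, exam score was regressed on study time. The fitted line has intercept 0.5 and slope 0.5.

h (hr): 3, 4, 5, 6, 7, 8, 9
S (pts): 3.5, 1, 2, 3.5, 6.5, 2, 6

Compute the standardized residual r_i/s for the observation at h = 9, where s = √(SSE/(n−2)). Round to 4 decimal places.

h=3: ŷ = 0.5 + 0.5·3 = 2; r = 3.5 − 2 = 1.5
h=4: ŷ = 0.5 + 0.5·4 = 2.5; r = 1 − 2.5 = -1.5
h=5: ŷ = 0.5 + 0.5·5 = 3; r = 2 − 3 = -1
h=6: ŷ = 0.5 + 0.5·6 = 3.5; r = 3.5 − 3.5 = 0
h=7: ŷ = 0.5 + 0.5·7 = 4; r = 6.5 − 4 = 2.5
h=8: ŷ = 0.5 + 0.5·8 = 4.5; r = 2 − 4.5 = -2.5
h=9: ŷ = 0.5 + 0.5·9 = 5; r = 6 − 5 = 1
SSE = 2.25 + 2.25 + 1 + 0 + 6.25 + 6.25 + 1 = 19
s = √(19/5) = 1.94936
r/s = 1 / 1.94936 = 0.5130

0.5130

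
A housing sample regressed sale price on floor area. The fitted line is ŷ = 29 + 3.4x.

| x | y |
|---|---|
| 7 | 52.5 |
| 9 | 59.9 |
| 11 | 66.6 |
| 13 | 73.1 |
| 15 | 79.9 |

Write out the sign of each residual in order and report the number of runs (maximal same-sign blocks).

x=7: ŷ = 29 + 3.4·7 = 52.8; r = 52.5 − 52.8 = -0.3
x=9: ŷ = 29 + 3.4·9 = 59.6; r = 59.9 − 59.6 = 0.3
x=11: ŷ = 29 + 3.4·11 = 66.4; r = 66.6 − 66.4 = 0.2
x=13: ŷ = 29 + 3.4·13 = 73.2; r = 73.1 − 73.2 = -0.1
x=15: ŷ = 29 + 3.4·15 = 80; r = 79.9 − 80 = -0.1
Signs: − + + − −
Runs: −×1, +×2, −×2 → 3

3 runs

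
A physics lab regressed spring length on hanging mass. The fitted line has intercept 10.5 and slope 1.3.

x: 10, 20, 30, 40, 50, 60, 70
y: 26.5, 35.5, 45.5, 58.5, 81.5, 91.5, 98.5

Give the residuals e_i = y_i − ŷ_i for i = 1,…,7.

x=10: ŷ = 10.5 + 1.3·10 = 23.5; e = 26.5 − 23.5 = 3
x=20: ŷ = 10.5 + 1.3·20 = 36.5; e = 35.5 − 36.5 = -1
x=30: ŷ = 10.5 + 1.3·30 = 49.5; e = 45.5 − 49.5 = -4
x=40: ŷ = 10.5 + 1.3·40 = 62.5; e = 58.5 − 62.5 = -4
x=50: ŷ = 10.5 + 1.3·50 = 75.5; e = 81.5 − 75.5 = 6
x=60: ŷ = 10.5 + 1.3·60 = 88.5; e = 91.5 − 88.5 = 3
x=70: ŷ = 10.5 + 1.3·70 = 101.5; e = 98.5 − 101.5 = -3

3, -1, -4, -4, 6, 3, -3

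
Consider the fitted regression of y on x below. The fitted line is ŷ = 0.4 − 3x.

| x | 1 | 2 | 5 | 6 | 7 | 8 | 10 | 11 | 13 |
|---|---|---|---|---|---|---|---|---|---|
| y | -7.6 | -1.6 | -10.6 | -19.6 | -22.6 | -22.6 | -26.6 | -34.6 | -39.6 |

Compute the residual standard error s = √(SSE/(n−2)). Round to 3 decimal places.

x=1: ŷ = 0.4 − 3·1 = -2.6; r = -7.6 − (-2.6) = -5
x=2: ŷ = 0.4 − 3·2 = -5.6; r = -1.6 − (-5.6) = 4
x=5: ŷ = 0.4 − 3·5 = -14.6; r = -10.6 − (-14.6) = 4
x=6: ŷ = 0.4 − 3·6 = -17.6; r = -19.6 − (-17.6) = -2
x=7: ŷ = 0.4 − 3·7 = -20.6; r = -22.6 − (-20.6) = -2
x=8: ŷ = 0.4 − 3·8 = -23.6; r = -22.6 − (-23.6) = 1
x=10: ŷ = 0.4 − 3·10 = -29.6; r = -26.6 − (-29.6) = 3
x=11: ŷ = 0.4 − 3·11 = -32.6; r = -34.6 − (-32.6) = -2
x=13: ŷ = 0.4 − 3·13 = -38.6; r = -39.6 − (-38.6) = -1
SSE = 25 + 16 + 16 + 4 + 4 + 1 + 9 + 4 + 1 = 80
s = √(80/7) = √11.4286 ≈ 3.381

s = 3.381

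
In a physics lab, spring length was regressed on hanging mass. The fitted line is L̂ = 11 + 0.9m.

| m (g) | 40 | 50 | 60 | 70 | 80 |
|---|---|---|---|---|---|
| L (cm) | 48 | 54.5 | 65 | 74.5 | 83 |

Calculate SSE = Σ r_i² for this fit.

SSE = 3.5

m=40: L̂ = 11 + 0.9·40 = 47; r = 48 − 47 = 1
m=50: L̂ = 11 + 0.9·50 = 56; r = 54.5 − 56 = -1.5
m=60: L̂ = 11 + 0.9·60 = 65; r = 65 − 65 = 0
m=70: L̂ = 11 + 0.9·70 = 74; r = 74.5 − 74 = 0.5
m=80: L̂ = 11 + 0.9·80 = 83; r = 83 − 83 = 0
SSE = 1 + 2.25 + 0 + 0.25 + 0 = 3.5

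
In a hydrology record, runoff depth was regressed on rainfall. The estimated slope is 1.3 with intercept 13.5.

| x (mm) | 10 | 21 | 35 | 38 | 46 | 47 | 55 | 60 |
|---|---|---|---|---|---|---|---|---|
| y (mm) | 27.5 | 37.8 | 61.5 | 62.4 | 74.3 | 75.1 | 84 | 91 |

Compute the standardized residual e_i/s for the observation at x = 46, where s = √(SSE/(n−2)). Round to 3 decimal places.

x=10: ŷ = 13.5 + 1.3·10 = 26.5; e = 27.5 − 26.5 = 1
x=21: ŷ = 13.5 + 1.3·21 = 40.8; e = 37.8 − 40.8 = -3
x=35: ŷ = 13.5 + 1.3·35 = 59; e = 61.5 − 59 = 2.5
x=38: ŷ = 13.5 + 1.3·38 = 62.9; e = 62.4 − 62.9 = -0.5
x=46: ŷ = 13.5 + 1.3·46 = 73.3; e = 74.3 − 73.3 = 1
x=47: ŷ = 13.5 + 1.3·47 = 74.6; e = 75.1 − 74.6 = 0.5
x=55: ŷ = 13.5 + 1.3·55 = 85; e = 84 − 85 = -1
x=60: ŷ = 13.5 + 1.3·60 = 91.5; e = 91 − 91.5 = -0.5
SSE = 1 + 9 + 6.25 + 0.25 + 1 + 0.25 + 1 + 0.25 = 19
s = √(19/6) = 1.77951
e/s = 1 / 1.77951 = 0.562

0.562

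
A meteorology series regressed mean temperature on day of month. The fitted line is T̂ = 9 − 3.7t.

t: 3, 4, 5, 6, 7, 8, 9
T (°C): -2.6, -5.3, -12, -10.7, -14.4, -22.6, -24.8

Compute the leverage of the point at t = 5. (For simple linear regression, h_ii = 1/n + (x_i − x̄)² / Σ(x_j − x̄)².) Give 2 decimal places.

t̄ = (3 + 4 + 5 + 6 + 7 + 8 + 9)/7 = 6
Σ(t − t̄)² = 9 + 4 + 1 + 0 + 1 + 4 + 9 = 28
h = 1/7 + (-1)²/28 = 0.142857 + 0.0357143 = 0.18

h = 0.18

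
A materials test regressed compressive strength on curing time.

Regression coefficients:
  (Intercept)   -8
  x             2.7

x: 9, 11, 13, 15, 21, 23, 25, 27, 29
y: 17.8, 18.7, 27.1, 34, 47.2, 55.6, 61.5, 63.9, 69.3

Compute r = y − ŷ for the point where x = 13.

ŷ = -8 + 2.7·13 = 27.1
r = 27.1 − 27.1 = 0

r = 0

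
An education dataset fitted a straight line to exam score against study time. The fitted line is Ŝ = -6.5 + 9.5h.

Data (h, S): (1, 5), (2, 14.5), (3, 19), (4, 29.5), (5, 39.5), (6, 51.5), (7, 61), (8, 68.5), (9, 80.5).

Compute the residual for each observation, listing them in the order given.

2, 2, -3, -2, -1.5, 1, 1, -1, 1.5

h=1: Ŝ = -6.5 + 9.5·1 = 3; r = 5 − 3 = 2
h=2: Ŝ = -6.5 + 9.5·2 = 12.5; r = 14.5 − 12.5 = 2
h=3: Ŝ = -6.5 + 9.5·3 = 22; r = 19 − 22 = -3
h=4: Ŝ = -6.5 + 9.5·4 = 31.5; r = 29.5 − 31.5 = -2
h=5: Ŝ = -6.5 + 9.5·5 = 41; r = 39.5 − 41 = -1.5
h=6: Ŝ = -6.5 + 9.5·6 = 50.5; r = 51.5 − 50.5 = 1
h=7: Ŝ = -6.5 + 9.5·7 = 60; r = 61 − 60 = 1
h=8: Ŝ = -6.5 + 9.5·8 = 69.5; r = 68.5 − 69.5 = -1
h=9: Ŝ = -6.5 + 9.5·9 = 79; r = 80.5 − 79 = 1.5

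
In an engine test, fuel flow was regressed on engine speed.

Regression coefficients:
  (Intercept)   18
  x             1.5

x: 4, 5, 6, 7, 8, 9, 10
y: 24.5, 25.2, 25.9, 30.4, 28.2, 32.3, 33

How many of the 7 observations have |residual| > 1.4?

x=4: ŷ = 18 + 1.5·4 = 24; e = 24.5 − 24 = 0.5
x=5: ŷ = 18 + 1.5·5 = 25.5; e = 25.2 − 25.5 = -0.3
x=6: ŷ = 18 + 1.5·6 = 27; e = 25.9 − 27 = -1.1
x=7: ŷ = 18 + 1.5·7 = 28.5; e = 30.4 − 28.5 = 1.9
x=8: ŷ = 18 + 1.5·8 = 30; e = 28.2 − 30 = -1.8
x=9: ŷ = 18 + 1.5·9 = 31.5; e = 32.3 − 31.5 = 0.8
x=10: ŷ = 18 + 1.5·10 = 33; e = 33 − 33 = 0
|e| > 1.4: x=7 (|e|=1.9), x=8 (|e|=1.8) → 2

2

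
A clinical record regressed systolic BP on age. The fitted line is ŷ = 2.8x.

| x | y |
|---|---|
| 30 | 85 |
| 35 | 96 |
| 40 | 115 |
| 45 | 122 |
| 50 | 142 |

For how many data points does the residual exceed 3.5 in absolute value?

1

x=30: ŷ = 2.8·30 = 84; e = 85 − 84 = 1
x=35: ŷ = 2.8·35 = 98; e = 96 − 98 = -2
x=40: ŷ = 2.8·40 = 112; e = 115 − 112 = 3
x=45: ŷ = 2.8·45 = 126; e = 122 − 126 = -4
x=50: ŷ = 2.8·50 = 140; e = 142 − 140 = 2
|e| > 3.5: x=45 (|e|=4) → 1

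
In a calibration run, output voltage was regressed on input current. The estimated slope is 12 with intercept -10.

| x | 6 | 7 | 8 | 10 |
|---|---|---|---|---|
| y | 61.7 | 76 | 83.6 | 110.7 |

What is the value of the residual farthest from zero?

x=6: ŷ = -10 + 12·6 = 62; r = 61.7 − 62 = -0.3
x=7: ŷ = -10 + 12·7 = 74; r = 76 − 74 = 2
x=8: ŷ = -10 + 12·8 = 86; r = 83.6 − 86 = -2.4
x=10: ŷ = -10 + 12·10 = 110; r = 110.7 − 110 = 0.7
Largest |r| is 2.4 at x = 8, residual -2.4.

r = -2.4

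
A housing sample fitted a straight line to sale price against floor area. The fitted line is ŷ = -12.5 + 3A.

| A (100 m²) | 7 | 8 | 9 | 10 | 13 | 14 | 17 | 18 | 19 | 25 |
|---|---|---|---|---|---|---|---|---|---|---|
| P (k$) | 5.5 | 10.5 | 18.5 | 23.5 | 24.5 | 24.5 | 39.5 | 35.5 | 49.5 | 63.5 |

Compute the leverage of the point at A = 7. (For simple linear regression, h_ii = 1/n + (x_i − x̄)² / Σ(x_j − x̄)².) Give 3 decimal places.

h = 0.264

Ā = (7 + 8 + 9 + 10 + 13 + 14 + 17 + 18 + 19 + 25)/10 = 14
Σ(A − Ā)² = 49 + 36 + 25 + 16 + 1 + 0 + 9 + 16 + 25 + 121 = 298
h = 1/10 + (-7)²/298 = 0.1 + 0.16443 = 0.264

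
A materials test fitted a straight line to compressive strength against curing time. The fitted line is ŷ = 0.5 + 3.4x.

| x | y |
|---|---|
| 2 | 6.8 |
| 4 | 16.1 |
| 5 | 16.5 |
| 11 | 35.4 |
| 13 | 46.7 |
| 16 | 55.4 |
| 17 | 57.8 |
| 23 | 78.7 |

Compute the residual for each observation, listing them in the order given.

x=2: ŷ = 0.5 + 3.4·2 = 7.3; e = 6.8 − 7.3 = -0.5
x=4: ŷ = 0.5 + 3.4·4 = 14.1; e = 16.1 − 14.1 = 2
x=5: ŷ = 0.5 + 3.4·5 = 17.5; e = 16.5 − 17.5 = -1
x=11: ŷ = 0.5 + 3.4·11 = 37.9; e = 35.4 − 37.9 = -2.5
x=13: ŷ = 0.5 + 3.4·13 = 44.7; e = 46.7 − 44.7 = 2
x=16: ŷ = 0.5 + 3.4·16 = 54.9; e = 55.4 − 54.9 = 0.5
x=17: ŷ = 0.5 + 3.4·17 = 58.3; e = 57.8 − 58.3 = -0.5
x=23: ŷ = 0.5 + 3.4·23 = 78.7; e = 78.7 − 78.7 = 0

-0.5, 2, -1, -2.5, 2, 0.5, -0.5, 0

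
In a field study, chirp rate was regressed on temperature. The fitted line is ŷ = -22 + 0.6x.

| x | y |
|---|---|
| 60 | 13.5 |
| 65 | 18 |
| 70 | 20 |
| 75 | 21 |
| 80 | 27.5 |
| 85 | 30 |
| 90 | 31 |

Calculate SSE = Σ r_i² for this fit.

SSE = 9.5

x=60: ŷ = -22 + 0.6·60 = 14; r = 13.5 − 14 = -0.5
x=65: ŷ = -22 + 0.6·65 = 17; r = 18 − 17 = 1
x=70: ŷ = -22 + 0.6·70 = 20; r = 20 − 20 = 0
x=75: ŷ = -22 + 0.6·75 = 23; r = 21 − 23 = -2
x=80: ŷ = -22 + 0.6·80 = 26; r = 27.5 − 26 = 1.5
x=85: ŷ = -22 + 0.6·85 = 29; r = 30 − 29 = 1
x=90: ŷ = -22 + 0.6·90 = 32; r = 31 − 32 = -1
SSE = 0.25 + 1 + 0 + 4 + 2.25 + 1 + 1 = 9.5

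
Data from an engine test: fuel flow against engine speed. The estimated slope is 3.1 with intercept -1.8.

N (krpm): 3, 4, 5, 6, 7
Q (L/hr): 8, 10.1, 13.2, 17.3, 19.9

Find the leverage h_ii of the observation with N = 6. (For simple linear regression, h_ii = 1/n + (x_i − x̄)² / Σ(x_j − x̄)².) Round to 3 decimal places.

N̄ = (3 + 4 + 5 + 6 + 7)/5 = 5
Σ(N − N̄)² = 4 + 1 + 0 + 1 + 4 = 10
h = 1/5 + (1)²/10 = 0.2 + 0.1 = 0.300

h = 0.300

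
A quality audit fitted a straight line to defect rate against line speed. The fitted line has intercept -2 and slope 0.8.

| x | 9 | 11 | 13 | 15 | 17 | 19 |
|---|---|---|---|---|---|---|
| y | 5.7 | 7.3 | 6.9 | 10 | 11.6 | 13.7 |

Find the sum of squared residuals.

SSE = 3

x=9: ŷ = -2 + 0.8·9 = 5.2; e = 5.7 − 5.2 = 0.5
x=11: ŷ = -2 + 0.8·11 = 6.8; e = 7.3 − 6.8 = 0.5
x=13: ŷ = -2 + 0.8·13 = 8.4; e = 6.9 − 8.4 = -1.5
x=15: ŷ = -2 + 0.8·15 = 10; e = 10 − 10 = 0
x=17: ŷ = -2 + 0.8·17 = 11.6; e = 11.6 − 11.6 = 0
x=19: ŷ = -2 + 0.8·19 = 13.2; e = 13.7 − 13.2 = 0.5
SSE = 0.25 + 0.25 + 2.25 + 0 + 0 + 0.25 = 3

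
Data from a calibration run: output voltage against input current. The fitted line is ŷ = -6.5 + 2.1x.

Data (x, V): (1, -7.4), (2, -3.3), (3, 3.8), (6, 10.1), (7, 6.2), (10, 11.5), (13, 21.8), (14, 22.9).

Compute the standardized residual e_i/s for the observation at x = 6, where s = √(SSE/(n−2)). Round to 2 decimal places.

1.31

x=1: ŷ = -6.5 + 2.1·1 = -4.4; e = -7.4 − (-4.4) = -3
x=2: ŷ = -6.5 + 2.1·2 = -2.3; e = -3.3 − (-2.3) = -1
x=3: ŷ = -6.5 + 2.1·3 = -0.2; e = 3.8 − (-0.2) = 4
x=6: ŷ = -6.5 + 2.1·6 = 6.1; e = 10.1 − 6.1 = 4
x=7: ŷ = -6.5 + 2.1·7 = 8.2; e = 6.2 − 8.2 = -2
x=10: ŷ = -6.5 + 2.1·10 = 14.5; e = 11.5 − 14.5 = -3
x=13: ŷ = -6.5 + 2.1·13 = 20.8; e = 21.8 − 20.8 = 1
x=14: ŷ = -6.5 + 2.1·14 = 22.9; e = 22.9 − 22.9 = 0
SSE = 9 + 1 + 16 + 16 + 4 + 9 + 1 + 0 = 56
s = √(56/6) = 3.05505
e/s = 4 / 3.05505 = 1.31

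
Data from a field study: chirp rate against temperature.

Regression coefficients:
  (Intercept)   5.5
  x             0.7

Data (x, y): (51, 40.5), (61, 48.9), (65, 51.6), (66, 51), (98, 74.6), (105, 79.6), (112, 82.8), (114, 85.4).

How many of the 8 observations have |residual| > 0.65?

4

x=51: ŷ = 5.5 + 0.7·51 = 41.2; r = 40.5 − 41.2 = -0.7
x=61: ŷ = 5.5 + 0.7·61 = 48.2; r = 48.9 − 48.2 = 0.7
x=65: ŷ = 5.5 + 0.7·65 = 51; r = 51.6 − 51 = 0.6
x=66: ŷ = 5.5 + 0.7·66 = 51.7; r = 51 − 51.7 = -0.7
x=98: ŷ = 5.5 + 0.7·98 = 74.1; r = 74.6 − 74.1 = 0.5
x=105: ŷ = 5.5 + 0.7·105 = 79; r = 79.6 − 79 = 0.6
x=112: ŷ = 5.5 + 0.7·112 = 83.9; r = 82.8 − 83.9 = -1.1
x=114: ŷ = 5.5 + 0.7·114 = 85.3; r = 85.4 − 85.3 = 0.1
|r| > 0.65: x=51 (|r|=0.7), x=61 (|r|=0.7), x=66 (|r|=0.7), x=112 (|r|=1.1) → 4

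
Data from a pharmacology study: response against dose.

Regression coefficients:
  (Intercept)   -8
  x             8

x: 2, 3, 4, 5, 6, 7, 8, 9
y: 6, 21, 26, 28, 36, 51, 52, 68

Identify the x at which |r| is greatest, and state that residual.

x=2: ŷ = -8 + 8·2 = 8; r = 6 − 8 = -2
x=3: ŷ = -8 + 8·3 = 16; r = 21 − 16 = 5
x=4: ŷ = -8 + 8·4 = 24; r = 26 − 24 = 2
x=5: ŷ = -8 + 8·5 = 32; r = 28 − 32 = -4
x=6: ŷ = -8 + 8·6 = 40; r = 36 − 40 = -4
x=7: ŷ = -8 + 8·7 = 48; r = 51 − 48 = 3
x=8: ŷ = -8 + 8·8 = 56; r = 52 − 56 = -4
x=9: ŷ = -8 + 8·9 = 64; r = 68 − 64 = 4
Largest |r| is 5 at x = 3, residual 5.

x = 3, r = 5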